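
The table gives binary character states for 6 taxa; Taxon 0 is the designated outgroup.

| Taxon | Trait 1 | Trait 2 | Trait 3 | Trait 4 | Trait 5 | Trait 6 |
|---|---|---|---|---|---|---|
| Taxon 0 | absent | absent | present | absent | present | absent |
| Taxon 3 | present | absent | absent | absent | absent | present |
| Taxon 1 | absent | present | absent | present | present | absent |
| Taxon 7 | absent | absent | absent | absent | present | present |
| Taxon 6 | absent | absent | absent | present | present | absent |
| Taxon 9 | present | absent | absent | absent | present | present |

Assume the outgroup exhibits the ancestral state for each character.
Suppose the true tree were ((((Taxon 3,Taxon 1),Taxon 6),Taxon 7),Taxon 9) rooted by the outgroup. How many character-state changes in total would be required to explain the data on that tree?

Map each character onto ((((Taxon 3,Taxon 1),Taxon 6),Taxon 7),Taxon 9) (rooted by Taxon 0) and count the minimum state changes it requires (Fitch parsimony):
Trait 1: 2; Trait 2: 1; Trait 3: 1; Trait 4: 2; Trait 5: 1; Trait 6: 3.
Total tree length = 10.

10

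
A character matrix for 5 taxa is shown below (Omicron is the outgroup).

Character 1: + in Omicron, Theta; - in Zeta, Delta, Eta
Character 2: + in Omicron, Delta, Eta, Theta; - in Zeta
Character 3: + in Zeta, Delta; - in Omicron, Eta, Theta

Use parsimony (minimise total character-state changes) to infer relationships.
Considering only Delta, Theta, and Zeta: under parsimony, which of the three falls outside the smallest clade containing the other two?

Character polarity is set by the outgroup: the derived state is whichever differs from the outgroup's state, so for Character 1, Character 2 the derived state is '-', and for the remaining characters it is '+'.
Only Delta, Eta, and Zeta show the derived state '-' for Character 1, supporting them as a clade.
Character 2: derived state '-' in Zeta only — an autapomorphy, so it tells us nothing about relationships among taxa.
Only Delta and Zeta show the derived state '+' for Character 3, supporting them as a clade.
Most parsimonious ingroup topology: (((Zeta,Delta),Eta),Theta).
Zeta and Delta share a more recent common ancestor with each other than either does with Theta, so Theta is the least closely related of the three.

Theta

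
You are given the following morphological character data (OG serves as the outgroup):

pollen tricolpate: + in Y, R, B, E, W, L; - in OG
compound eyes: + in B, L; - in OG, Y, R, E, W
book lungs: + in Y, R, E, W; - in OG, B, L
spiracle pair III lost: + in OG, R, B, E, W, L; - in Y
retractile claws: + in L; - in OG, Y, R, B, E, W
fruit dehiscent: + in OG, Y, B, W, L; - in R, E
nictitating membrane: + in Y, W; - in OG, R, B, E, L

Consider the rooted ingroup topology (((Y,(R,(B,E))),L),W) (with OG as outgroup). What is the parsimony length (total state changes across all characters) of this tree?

Map each character onto (((Y,(R,(B,E))),L),W) (rooted by OG) and count the minimum state changes it requires (Fitch parsimony):
pollen tricolpate: 1; compound eyes: 2; book lungs: 3; spiracle pair III lost: 1; retractile claws: 1; fruit dehiscent: 2; nictitating membrane: 2.
Total tree length = 12.

12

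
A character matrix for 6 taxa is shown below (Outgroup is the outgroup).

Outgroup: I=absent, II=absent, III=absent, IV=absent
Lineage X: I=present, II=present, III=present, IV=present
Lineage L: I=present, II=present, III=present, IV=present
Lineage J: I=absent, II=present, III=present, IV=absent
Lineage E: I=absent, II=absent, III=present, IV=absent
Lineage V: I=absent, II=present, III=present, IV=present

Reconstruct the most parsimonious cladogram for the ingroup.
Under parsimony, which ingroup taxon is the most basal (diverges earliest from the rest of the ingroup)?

The outgroup has state 'absent' for every character, so 'present' is the derived state throughout.
Only Lineage L and Lineage X show the derived state 'present' for I, supporting them as a clade.
II: derived state 'present' in Lineage J, Lineage L, Lineage V, and Lineage X only — synapomorphy for {Lineage J, Lineage L, Lineage V, Lineage X}.
All ingroup taxa share the derived state 'present' for III; it defines the ingroup but does not resolve relationships within it.
IV (derived state 'present') is shared by Lineage L, Lineage V, and Lineage X — a synapomorphy uniting that clade.
Most parsimonious ingroup topology: ((((Lineage X,Lineage L),Lineage V),Lineage J),Lineage E).
Lineage E is sister to the clade containing all other ingroup taxa, so it is the earliest-diverging (most basal) ingroup lineage.

Lineage E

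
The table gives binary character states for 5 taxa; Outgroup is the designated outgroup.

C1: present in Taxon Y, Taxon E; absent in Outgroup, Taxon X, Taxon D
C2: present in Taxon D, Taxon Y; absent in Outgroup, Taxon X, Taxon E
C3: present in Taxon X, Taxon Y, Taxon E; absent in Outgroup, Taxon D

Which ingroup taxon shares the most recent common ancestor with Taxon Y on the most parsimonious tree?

Taxon E

The outgroup has state 'absent' for every character, so 'present' is the derived state throughout.
C1: derived state 'present' in Taxon E and Taxon Y only — synapomorphy for {Taxon E, Taxon Y}.
C2 (state 'present') occurs in Taxon D and Taxon Y but conflicts with the nesting implied by the other characters — most parsimoniously interpreted as homoplasy.
C3: derived state 'present' in Taxon E, Taxon X, and Taxon Y only — synapomorphy for {Taxon E, Taxon X, Taxon Y}.
Most parsimonious ingroup topology: ((Taxon X,(Taxon Y,Taxon E)),Taxon D).
Taxon Y and Taxon E form a cherry on this tree, so they are sister taxa.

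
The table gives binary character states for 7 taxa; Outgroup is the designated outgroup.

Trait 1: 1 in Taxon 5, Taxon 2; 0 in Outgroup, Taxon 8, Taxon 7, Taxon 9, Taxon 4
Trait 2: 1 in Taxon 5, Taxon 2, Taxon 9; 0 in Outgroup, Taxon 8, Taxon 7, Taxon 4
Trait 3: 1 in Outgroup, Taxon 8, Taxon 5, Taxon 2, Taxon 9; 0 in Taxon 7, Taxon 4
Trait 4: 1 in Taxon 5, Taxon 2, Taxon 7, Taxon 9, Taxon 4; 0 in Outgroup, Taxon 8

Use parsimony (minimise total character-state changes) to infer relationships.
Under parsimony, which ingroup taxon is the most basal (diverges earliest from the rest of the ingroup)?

Taxon 8

Character polarity is set by the outgroup: the derived state is whichever differs from the outgroup's state, so for Trait 3 the derived state is '0', and for the remaining characters it is '1'.
Only Taxon 2 and Taxon 5 show the derived state '1' for Trait 1, supporting them as a clade.
Only Taxon 2, Taxon 5, and Taxon 9 show the derived state '1' for Trait 2, supporting them as a clade.
Trait 3: derived state '0' in Taxon 4 and Taxon 7 only — synapomorphy for {Taxon 4, Taxon 7}.
Trait 4: derived state '1' in Taxon 2, Taxon 4, Taxon 5, Taxon 7, and Taxon 9 only — synapomorphy for {Taxon 2, Taxon 4, Taxon 5, Taxon 7, Taxon 9}.
Most parsimonious ingroup topology: (Taxon 8,(((Taxon 5,Taxon 2),Taxon 9),(Taxon 7,Taxon 4))).
Taxon 8 is sister to the clade containing all other ingroup taxa, so it is the earliest-diverging (most basal) ingroup lineage.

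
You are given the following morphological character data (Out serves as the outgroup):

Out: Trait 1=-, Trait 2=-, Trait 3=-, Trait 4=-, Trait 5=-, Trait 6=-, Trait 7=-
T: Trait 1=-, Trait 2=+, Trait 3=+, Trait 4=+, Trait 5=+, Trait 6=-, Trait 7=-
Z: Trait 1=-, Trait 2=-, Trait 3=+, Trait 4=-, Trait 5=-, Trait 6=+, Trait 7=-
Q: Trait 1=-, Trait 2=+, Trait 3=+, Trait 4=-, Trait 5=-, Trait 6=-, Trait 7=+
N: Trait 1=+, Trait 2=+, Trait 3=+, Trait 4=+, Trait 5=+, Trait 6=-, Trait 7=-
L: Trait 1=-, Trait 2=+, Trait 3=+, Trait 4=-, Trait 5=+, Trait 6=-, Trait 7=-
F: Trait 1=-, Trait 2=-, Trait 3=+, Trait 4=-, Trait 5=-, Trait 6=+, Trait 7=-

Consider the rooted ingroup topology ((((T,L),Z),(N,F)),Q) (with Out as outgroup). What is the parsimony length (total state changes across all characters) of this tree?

Map each character onto ((((T,L),Z),(N,F)),Q) (rooted by Out) and count the minimum state changes it requires (Fitch parsimony):
Trait 1: 1; Trait 2: 3; Trait 3: 1; Trait 4: 2; Trait 5: 2; Trait 6: 2; Trait 7: 1.
Total tree length = 12.

12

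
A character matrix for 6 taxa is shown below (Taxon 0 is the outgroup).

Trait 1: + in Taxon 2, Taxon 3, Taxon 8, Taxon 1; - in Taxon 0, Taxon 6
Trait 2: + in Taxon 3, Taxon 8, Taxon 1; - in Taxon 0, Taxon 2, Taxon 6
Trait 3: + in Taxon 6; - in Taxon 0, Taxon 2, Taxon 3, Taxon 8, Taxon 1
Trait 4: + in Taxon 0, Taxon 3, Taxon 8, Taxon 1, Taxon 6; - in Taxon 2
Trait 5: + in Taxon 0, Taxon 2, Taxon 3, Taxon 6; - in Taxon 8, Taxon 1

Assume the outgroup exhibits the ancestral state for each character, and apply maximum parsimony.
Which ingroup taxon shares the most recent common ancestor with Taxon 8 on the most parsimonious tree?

Character polarity is set by the outgroup: the derived state is whichever differs from the outgroup's state, so for Trait 4, Trait 5 the derived state is '-', and for the remaining characters it is '+'.
Trait 1: derived state '+' in Taxon 1, Taxon 2, Taxon 3, and Taxon 8 only — synapomorphy for {Taxon 1, Taxon 2, Taxon 3, Taxon 8}.
Trait 2: derived state '+' in Taxon 1, Taxon 3, and Taxon 8 only — synapomorphy for {Taxon 1, Taxon 3, Taxon 8}.
Trait 3: derived state '+' in Taxon 6 only — an autapomorphy, so it tells us nothing about relationships among taxa.
Trait 4 (derived state '-') is unique to Taxon 2 (autapomorphy; uninformative for grouping).
Trait 5: derived state '-' in Taxon 1 and Taxon 8 only — synapomorphy for {Taxon 1, Taxon 8}.
Most parsimonious ingroup topology: ((Taxon 2,(Taxon 3,(Taxon 8,Taxon 1))),Taxon 6).
Taxon 8 and Taxon 1 form a cherry on this tree, so they are sister taxa.

Taxon 1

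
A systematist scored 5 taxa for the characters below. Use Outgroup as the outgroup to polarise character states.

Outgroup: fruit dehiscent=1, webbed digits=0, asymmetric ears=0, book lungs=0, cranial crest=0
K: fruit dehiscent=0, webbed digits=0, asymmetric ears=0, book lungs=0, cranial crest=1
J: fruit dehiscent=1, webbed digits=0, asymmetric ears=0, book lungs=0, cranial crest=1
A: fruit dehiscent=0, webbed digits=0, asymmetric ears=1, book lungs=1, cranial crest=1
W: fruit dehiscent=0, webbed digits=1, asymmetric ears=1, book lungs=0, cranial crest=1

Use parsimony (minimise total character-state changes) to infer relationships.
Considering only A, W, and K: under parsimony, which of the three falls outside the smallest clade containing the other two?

K

Character polarity is set by the outgroup: the derived state is whichever differs from the outgroup's state, so for fruit dehiscent the derived state is '0', and for the remaining characters it is '1'.
Only A, K, and W show the derived state '0' for fruit dehiscent, supporting them as a clade.
webbed digits: derived state '1' in W only — an autapomorphy, so it tells us nothing about relationships among taxa.
asymmetric ears (derived state '1') is shared by A and W — a synapomorphy uniting that clade.
book lungs (derived state '1') is unique to A (autapomorphy; uninformative for grouping).
All ingroup taxa share the derived state '1' for cranial crest; it defines the ingroup but does not resolve relationships within it.
Most parsimonious ingroup topology: ((K,(A,W)),J).
W and A share a more recent common ancestor with each other than either does with K, so K is the least closely related of the three.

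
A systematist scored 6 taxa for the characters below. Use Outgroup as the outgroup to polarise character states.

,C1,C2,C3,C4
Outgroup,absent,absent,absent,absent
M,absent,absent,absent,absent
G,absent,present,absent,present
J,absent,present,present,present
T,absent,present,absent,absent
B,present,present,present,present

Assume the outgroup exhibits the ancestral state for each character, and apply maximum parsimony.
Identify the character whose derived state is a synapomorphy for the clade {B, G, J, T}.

C2

The outgroup has state 'absent' for every character, so 'present' is the derived state throughout.
C1: derived state 'present' in B only — an autapomorphy, so it tells us nothing about relationships among taxa.
Only B, G, J, and T show the derived state 'present' for C2, supporting them as a clade.
Only B and J show the derived state 'present' for C3, supporting them as a clade.
Only B, G, and J show the derived state 'present' for C4, supporting them as a clade.
Most parsimonious ingroup topology: (M,((G,(J,B)),T)).
The clade {B, G, J, T} is supported by C2: its derived state 'present' occurs in exactly those taxa and in no other taxon (including the outgroup).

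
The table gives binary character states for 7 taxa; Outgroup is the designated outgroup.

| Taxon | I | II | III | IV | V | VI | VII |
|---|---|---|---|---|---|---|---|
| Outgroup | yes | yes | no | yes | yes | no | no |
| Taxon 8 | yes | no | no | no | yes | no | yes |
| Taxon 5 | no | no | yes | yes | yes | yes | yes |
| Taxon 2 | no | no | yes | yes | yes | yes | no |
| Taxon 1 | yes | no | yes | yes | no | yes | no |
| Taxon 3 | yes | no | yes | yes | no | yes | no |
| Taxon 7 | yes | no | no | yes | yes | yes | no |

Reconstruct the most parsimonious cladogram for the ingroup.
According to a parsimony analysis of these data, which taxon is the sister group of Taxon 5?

Taxon 2

Character polarity is set by the outgroup: the derived state is whichever differs from the outgroup's state, so for I, II, IV, V the derived state is 'no', and for the remaining characters it is 'yes'.
Only Taxon 2 and Taxon 5 show the derived state 'no' for I, supporting them as a clade.
All ingroup taxa share the derived state 'no' for II; it defines the ingroup but does not resolve relationships within it.
III (derived state 'yes') is shared by Taxon 1, Taxon 2, Taxon 3, and Taxon 5 — a synapomorphy uniting that clade.
IV: derived state 'no' in Taxon 8 only — an autapomorphy, so it tells us nothing about relationships among taxa.
V: derived state 'no' in Taxon 1 and Taxon 3 only — synapomorphy for {Taxon 1, Taxon 3}.
VI (derived state 'yes') is shared by Taxon 1, Taxon 2, Taxon 3, Taxon 5, and Taxon 7 — a synapomorphy uniting that clade.
VII (state 'yes') occurs in Taxon 5 and Taxon 8 but conflicts with the nesting implied by the other characters — most parsimoniously interpreted as homoplasy.
Most parsimonious ingroup topology: (Taxon 8,(((Taxon 5,Taxon 2),(Taxon 1,Taxon 3)),Taxon 7)).
Taxon 5 and Taxon 2 form a cherry on this tree, so they are sister taxa.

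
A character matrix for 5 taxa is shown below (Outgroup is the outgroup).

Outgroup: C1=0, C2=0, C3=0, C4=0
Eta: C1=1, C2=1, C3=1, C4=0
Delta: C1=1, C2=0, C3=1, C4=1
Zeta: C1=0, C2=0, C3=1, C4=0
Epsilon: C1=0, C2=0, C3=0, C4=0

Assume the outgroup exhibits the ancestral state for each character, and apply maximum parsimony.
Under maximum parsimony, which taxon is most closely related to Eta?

The outgroup has state '0' for every character, so '1' is the derived state throughout.
C1: derived state '1' in Delta and Eta only — synapomorphy for {Delta, Eta}.
C2: derived state '1' in Eta only — an autapomorphy, so it tells us nothing about relationships among taxa.
C3 (derived state '1') is shared by Delta, Eta, and Zeta — a synapomorphy uniting that clade.
C4 (derived state '1') is unique to Delta (autapomorphy; uninformative for grouping).
Most parsimonious ingroup topology: (((Eta,Delta),Zeta),Epsilon).
Eta and Delta form a cherry on this tree, so they are sister taxa.

Delta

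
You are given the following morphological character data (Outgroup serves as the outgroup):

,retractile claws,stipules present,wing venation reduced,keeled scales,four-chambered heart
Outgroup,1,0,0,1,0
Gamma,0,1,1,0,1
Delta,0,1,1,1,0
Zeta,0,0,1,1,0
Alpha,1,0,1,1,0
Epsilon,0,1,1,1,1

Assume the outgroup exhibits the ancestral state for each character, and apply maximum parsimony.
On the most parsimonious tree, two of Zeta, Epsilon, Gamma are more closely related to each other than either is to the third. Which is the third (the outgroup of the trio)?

Zeta

Character polarity is set by the outgroup: the derived state is whichever differs from the outgroup's state, so for retractile claws, keeled scales the derived state is '0', and for the remaining characters it is '1'.
retractile claws (derived state '0') is shared by Delta, Epsilon, Gamma, and Zeta — a synapomorphy uniting that clade.
stipules present: derived state '1' in Delta, Epsilon, and Gamma only — synapomorphy for {Delta, Epsilon, Gamma}.
wing venation reduced (derived state '1') is shared by all ingroup taxa — unites the whole ingroup.
keeled scales (derived state '0') is unique to Gamma (autapomorphy; uninformative for grouping).
four-chambered heart (derived state '1') is shared by Epsilon and Gamma — a synapomorphy uniting that clade.
Most parsimonious ingroup topology: ((((Gamma,Epsilon),Delta),Zeta),Alpha).
Gamma and Epsilon share a more recent common ancestor with each other than either does with Zeta, so Zeta is the least closely related of the three.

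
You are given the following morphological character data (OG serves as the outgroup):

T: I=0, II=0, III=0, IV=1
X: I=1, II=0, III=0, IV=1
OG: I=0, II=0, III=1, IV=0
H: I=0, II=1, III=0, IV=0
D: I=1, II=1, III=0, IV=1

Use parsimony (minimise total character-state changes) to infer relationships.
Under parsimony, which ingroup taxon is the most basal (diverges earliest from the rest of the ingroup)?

Character polarity is set by the outgroup: the derived state is whichever differs from the outgroup's state, so for III the derived state is '0', and for the remaining characters it is '1'.
I: derived state '1' in D and X only — synapomorphy for {D, X}.
II groups D and H, which is incompatible with the clades supported by the remaining characters; treating it as convergent (homoplasy) costs fewer steps than any alternative tree.
III (derived state '0') is shared by all ingroup taxa — unites the whole ingroup.
IV (derived state '1') is shared by D, T, and X — a synapomorphy uniting that clade.
Most parsimonious ingroup topology: ((T,(D,X)),H).
H is sister to the clade containing all other ingroup taxa, so it is the earliest-diverging (most basal) ingroup lineage.

H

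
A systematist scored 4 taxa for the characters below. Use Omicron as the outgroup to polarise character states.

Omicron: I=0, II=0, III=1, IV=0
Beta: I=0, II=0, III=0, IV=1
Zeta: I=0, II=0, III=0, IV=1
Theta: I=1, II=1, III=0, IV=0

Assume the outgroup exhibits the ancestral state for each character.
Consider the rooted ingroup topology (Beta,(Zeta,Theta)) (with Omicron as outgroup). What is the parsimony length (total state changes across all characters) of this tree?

Map each character onto (Beta,(Zeta,Theta)) (rooted by Omicron) and count the minimum state changes it requires (Fitch parsimony):
I: 1; II: 1; III: 1; IV: 2.
Total tree length = 5.

5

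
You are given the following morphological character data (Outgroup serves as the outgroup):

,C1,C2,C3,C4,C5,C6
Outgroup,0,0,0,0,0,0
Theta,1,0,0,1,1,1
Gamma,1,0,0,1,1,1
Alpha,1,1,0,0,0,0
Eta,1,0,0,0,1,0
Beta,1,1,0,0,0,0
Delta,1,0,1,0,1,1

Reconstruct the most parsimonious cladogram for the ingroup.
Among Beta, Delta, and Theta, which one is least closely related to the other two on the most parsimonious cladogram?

The outgroup has state '0' for every character, so '1' is the derived state throughout.
C1 (derived state '1') is shared by all ingroup taxa — unites the whole ingroup.
Only Alpha and Beta show the derived state '1' for C2, supporting them as a clade.
C3: derived state '1' in Delta only — an autapomorphy, so it tells us nothing about relationships among taxa.
C4 (derived state '1') is shared by Gamma and Theta — a synapomorphy uniting that clade.
C5: derived state '1' in Delta, Eta, Gamma, and Theta only — synapomorphy for {Delta, Eta, Gamma, Theta}.
C6: derived state '1' in Delta, Gamma, and Theta only — synapomorphy for {Delta, Gamma, Theta}.
Most parsimonious ingroup topology: ((((Theta,Gamma),Delta),Eta),(Alpha,Beta)).
Delta and Theta share a more recent common ancestor with each other than either does with Beta, so Beta is the least closely related of the three.

Beta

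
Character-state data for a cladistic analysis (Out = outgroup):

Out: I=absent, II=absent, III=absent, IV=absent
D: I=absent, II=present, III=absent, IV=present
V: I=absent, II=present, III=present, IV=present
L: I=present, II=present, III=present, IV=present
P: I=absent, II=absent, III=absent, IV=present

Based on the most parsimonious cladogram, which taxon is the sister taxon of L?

V

The outgroup has state 'absent' for every character, so 'present' is the derived state throughout.
I (derived state 'present') is unique to L (autapomorphy; uninformative for grouping).
II (derived state 'present') is shared by D, L, and V — a synapomorphy uniting that clade.
III (derived state 'present') is shared by L and V — a synapomorphy uniting that clade.
IV (derived state 'present') is shared by all ingroup taxa — unites the whole ingroup.
Most parsimonious ingroup topology: ((D,(V,L)),P).
L and V form a cherry on this tree, so they are sister taxa.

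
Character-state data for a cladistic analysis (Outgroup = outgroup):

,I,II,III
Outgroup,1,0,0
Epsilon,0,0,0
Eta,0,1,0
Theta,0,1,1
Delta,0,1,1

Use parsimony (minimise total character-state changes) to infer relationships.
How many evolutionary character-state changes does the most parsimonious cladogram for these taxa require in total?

3

Character polarity is set by the outgroup: the derived state is whichever differs from the outgroup's state, so for I the derived state is '0', and for the remaining characters it is '1'.
All ingroup taxa share the derived state '0' for I; it defines the ingroup but does not resolve relationships within it.
II (derived state '1') is shared by Delta, Eta, and Theta — a synapomorphy uniting that clade.
Only Delta and Theta show the derived state '1' for III, supporting them as a clade.
Most parsimonious ingroup topology: (Epsilon,(Eta,(Theta,Delta))).
Changes per character on this tree: I: 1; II: 1; III: 1.
Total = 3.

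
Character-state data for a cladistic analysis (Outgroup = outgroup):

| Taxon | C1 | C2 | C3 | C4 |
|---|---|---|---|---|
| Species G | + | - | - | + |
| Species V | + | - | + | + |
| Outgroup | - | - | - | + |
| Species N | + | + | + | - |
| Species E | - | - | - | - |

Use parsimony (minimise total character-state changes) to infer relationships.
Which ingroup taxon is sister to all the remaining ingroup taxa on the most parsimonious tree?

Species E

Character polarity is set by the outgroup: the derived state is whichever differs from the outgroup's state, so for C4 the derived state is '-', and for the remaining characters it is '+'.
Only Species G, Species N, and Species V show the derived state '+' for C1, supporting them as a clade.
C2 (derived state '+') is unique to Species N (autapomorphy; uninformative for grouping).
C3: derived state '+' in Species N and Species V only — synapomorphy for {Species N, Species V}.
C4 groups Species E and Species N, which is incompatible with the clades supported by the remaining characters; treating it as convergent (homoplasy) costs fewer steps than any alternative tree.
Most parsimonious ingroup topology: ((Species G,(Species N,Species V)),Species E).
Species E is sister to the clade containing all other ingroup taxa, so it is the earliest-diverging (most basal) ingroup lineage.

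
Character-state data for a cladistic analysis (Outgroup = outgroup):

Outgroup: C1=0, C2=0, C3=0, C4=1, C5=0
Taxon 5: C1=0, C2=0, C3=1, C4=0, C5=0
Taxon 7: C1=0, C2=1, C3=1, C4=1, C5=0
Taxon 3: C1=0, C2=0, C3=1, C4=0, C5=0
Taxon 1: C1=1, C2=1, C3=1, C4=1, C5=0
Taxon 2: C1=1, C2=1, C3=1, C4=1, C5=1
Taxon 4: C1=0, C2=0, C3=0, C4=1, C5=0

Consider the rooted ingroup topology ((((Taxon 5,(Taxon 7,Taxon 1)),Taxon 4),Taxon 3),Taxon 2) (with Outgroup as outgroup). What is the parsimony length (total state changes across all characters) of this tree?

9

Map each character onto ((((Taxon 5,(Taxon 7,Taxon 1)),Taxon 4),Taxon 3),Taxon 2) (rooted by Outgroup) and count the minimum state changes it requires (Fitch parsimony):
C1: 2; C2: 2; C3: 2; C4: 2; C5: 1.
Total tree length = 9.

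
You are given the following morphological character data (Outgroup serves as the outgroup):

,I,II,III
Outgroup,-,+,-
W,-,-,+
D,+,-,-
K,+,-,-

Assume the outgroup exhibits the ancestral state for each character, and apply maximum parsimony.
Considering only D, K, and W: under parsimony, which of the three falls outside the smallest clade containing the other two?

W

Character polarity is set by the outgroup: the derived state is whichever differs from the outgroup's state, so for II the derived state is '-', and for the remaining characters it is '+'.
I (derived state '+') is shared by D and K — a synapomorphy uniting that clade.
All ingroup taxa share the derived state '-' for II; it defines the ingroup but does not resolve relationships within it.
III (derived state '+') is unique to W (autapomorphy; uninformative for grouping).
Most parsimonious ingroup topology: (W,(D,K)).
D and K share a more recent common ancestor with each other than either does with W, so W is the least closely related of the three.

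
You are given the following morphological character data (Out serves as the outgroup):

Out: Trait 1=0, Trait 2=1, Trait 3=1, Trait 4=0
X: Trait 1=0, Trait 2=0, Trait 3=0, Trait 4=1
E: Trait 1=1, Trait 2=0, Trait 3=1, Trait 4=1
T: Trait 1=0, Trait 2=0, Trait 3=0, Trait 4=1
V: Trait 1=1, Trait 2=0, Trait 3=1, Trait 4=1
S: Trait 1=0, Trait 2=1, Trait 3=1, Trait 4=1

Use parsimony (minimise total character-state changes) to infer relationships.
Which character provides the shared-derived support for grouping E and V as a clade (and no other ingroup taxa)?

Trait 1

Character polarity is set by the outgroup: the derived state is whichever differs from the outgroup's state, so for Trait 2, Trait 3 the derived state is '0', and for the remaining characters it is '1'.
Trait 1: derived state '1' in E and V only — synapomorphy for {E, V}.
Only E, T, V, and X show the derived state '0' for Trait 2, supporting them as a clade.
Only T and X show the derived state '0' for Trait 3, supporting them as a clade.
All ingroup taxa share the derived state '1' for Trait 4; it defines the ingroup but does not resolve relationships within it.
Most parsimonious ingroup topology: (S,((V,E),(T,X))).
The clade {E, V} is supported by Trait 1: its derived state '1' occurs in exactly those taxa and in no other taxon (including the outgroup).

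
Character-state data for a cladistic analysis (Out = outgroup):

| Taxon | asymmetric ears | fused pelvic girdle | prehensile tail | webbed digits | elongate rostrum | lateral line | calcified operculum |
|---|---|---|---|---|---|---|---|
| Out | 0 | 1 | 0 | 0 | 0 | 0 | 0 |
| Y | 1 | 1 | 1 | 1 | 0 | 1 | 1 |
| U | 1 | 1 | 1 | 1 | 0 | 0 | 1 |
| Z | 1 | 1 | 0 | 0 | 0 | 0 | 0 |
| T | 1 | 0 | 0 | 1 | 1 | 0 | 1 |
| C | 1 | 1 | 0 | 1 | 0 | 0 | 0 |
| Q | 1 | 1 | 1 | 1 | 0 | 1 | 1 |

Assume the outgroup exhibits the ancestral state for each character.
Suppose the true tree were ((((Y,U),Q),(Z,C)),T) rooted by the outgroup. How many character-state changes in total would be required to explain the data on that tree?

10

Map each character onto ((((Y,U),Q),(Z,C)),T) (rooted by Out) and count the minimum state changes it requires (Fitch parsimony):
asymmetric ears: 1; fused pelvic girdle: 1; prehensile tail: 1; webbed digits: 2; elongate rostrum: 1; lateral line: 2; calcified operculum: 2.
Total tree length = 10.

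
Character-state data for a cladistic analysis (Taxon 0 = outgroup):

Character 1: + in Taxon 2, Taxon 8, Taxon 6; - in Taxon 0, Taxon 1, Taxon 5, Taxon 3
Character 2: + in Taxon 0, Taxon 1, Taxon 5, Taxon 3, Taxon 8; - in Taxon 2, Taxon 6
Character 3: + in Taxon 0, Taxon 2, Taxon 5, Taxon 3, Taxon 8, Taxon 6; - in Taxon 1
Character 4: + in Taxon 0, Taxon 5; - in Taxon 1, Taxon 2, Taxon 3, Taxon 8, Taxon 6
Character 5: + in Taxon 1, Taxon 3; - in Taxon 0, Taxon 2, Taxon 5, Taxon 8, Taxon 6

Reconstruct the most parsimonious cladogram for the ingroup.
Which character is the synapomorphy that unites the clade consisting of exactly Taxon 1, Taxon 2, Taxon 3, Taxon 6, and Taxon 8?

Character polarity is set by the outgroup: the derived state is whichever differs from the outgroup's state, so for Character 2, Character 3, Character 4 the derived state is '-', and for the remaining characters it is '+'.
Only Taxon 2, Taxon 6, and Taxon 8 show the derived state '+' for Character 1, supporting them as a clade.
Character 2 (derived state '-') is shared by Taxon 2 and Taxon 6 — a synapomorphy uniting that clade.
Character 3 (derived state '-') is unique to Taxon 1 (autapomorphy; uninformative for grouping).
Character 4: derived state '-' in Taxon 1, Taxon 2, Taxon 3, Taxon 6, and Taxon 8 only — synapomorphy for {Taxon 1, Taxon 2, Taxon 3, Taxon 6, Taxon 8}.
Character 5: derived state '+' in Taxon 1 and Taxon 3 only — synapomorphy for {Taxon 1, Taxon 3}.
Most parsimonious ingroup topology: (((Taxon 1,Taxon 3),((Taxon 2,Taxon 6),Taxon 8)),Taxon 5).
The clade {Taxon 1, Taxon 2, Taxon 3, Taxon 6, Taxon 8} is supported by Character 4: its derived state '-' occurs in exactly those taxa and in no other taxon (including the outgroup).

Character 4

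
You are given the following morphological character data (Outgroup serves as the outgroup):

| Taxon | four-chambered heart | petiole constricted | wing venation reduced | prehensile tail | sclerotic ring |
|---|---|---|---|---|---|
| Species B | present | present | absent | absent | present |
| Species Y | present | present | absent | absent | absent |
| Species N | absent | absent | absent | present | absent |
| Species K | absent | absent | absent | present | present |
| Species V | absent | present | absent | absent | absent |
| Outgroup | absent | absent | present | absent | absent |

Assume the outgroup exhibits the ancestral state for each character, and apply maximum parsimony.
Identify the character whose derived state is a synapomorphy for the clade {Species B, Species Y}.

four-chambered heart

Character polarity is set by the outgroup: the derived state is whichever differs from the outgroup's state, so for wing venation reduced the derived state is 'absent', and for the remaining characters it is 'present'.
four-chambered heart (derived state 'present') is shared by Species B and Species Y — a synapomorphy uniting that clade.
petiole constricted: derived state 'present' in Species B, Species V, and Species Y only — synapomorphy for {Species B, Species V, Species Y}.
All ingroup taxa share the derived state 'absent' for wing venation reduced; it defines the ingroup but does not resolve relationships within it.
prehensile tail (derived state 'present') is shared by Species K and Species N — a synapomorphy uniting that clade.
sclerotic ring groups Species B and Species K, which is incompatible with the clades supported by the remaining characters; treating it as convergent (homoplasy) costs fewer steps than any alternative tree.
Most parsimonious ingroup topology: ((Species N,Species K),((Species Y,Species B),Species V)).
The clade {Species B, Species Y} is supported by four-chambered heart: its derived state 'present' occurs in exactly those taxa and in no other taxon (including the outgroup).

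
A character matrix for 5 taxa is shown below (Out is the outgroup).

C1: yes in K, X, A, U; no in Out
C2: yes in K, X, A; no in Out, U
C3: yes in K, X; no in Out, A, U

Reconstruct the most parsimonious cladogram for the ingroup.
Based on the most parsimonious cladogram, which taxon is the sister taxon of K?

The outgroup has state 'no' for every character, so 'yes' is the derived state throughout.
All ingroup taxa share the derived state 'yes' for C1; it defines the ingroup but does not resolve relationships within it.
C2 (derived state 'yes') is shared by A, K, and X — a synapomorphy uniting that clade.
C3: derived state 'yes' in K and X only — synapomorphy for {K, X}.
Most parsimonious ingroup topology: (((K,X),A),U).
K and X form a cherry on this tree, so they are sister taxa.

X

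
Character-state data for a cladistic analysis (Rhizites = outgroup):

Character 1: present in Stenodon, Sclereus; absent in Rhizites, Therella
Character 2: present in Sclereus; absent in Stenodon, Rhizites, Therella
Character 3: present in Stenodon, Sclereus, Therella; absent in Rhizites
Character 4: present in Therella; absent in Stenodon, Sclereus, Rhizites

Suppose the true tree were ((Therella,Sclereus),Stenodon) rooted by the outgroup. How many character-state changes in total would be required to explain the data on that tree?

Map each character onto ((Therella,Sclereus),Stenodon) (rooted by Rhizites) and count the minimum state changes it requires (Fitch parsimony):
Character 1: 2; Character 2: 1; Character 3: 1; Character 4: 1.
Total tree length = 5.

5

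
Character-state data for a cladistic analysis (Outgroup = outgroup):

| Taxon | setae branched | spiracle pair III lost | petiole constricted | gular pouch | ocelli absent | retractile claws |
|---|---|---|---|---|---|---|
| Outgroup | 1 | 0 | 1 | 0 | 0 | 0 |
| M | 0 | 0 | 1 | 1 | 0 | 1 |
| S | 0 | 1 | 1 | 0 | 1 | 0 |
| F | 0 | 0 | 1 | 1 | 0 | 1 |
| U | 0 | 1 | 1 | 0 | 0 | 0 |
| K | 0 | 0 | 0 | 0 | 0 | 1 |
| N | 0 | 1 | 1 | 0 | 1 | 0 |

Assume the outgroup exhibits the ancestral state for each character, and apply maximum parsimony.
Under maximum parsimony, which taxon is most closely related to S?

Character polarity is set by the outgroup: the derived state is whichever differs from the outgroup's state, so for setae branched, petiole constricted the derived state is '0', and for the remaining characters it is '1'.
All ingroup taxa share the derived state '0' for setae branched; it defines the ingroup but does not resolve relationships within it.
Only N, S, and U show the derived state '1' for spiracle pair III lost, supporting them as a clade.
petiole constricted (derived state '0') is unique to K (autapomorphy; uninformative for grouping).
gular pouch (derived state '1') is shared by F and M — a synapomorphy uniting that clade.
ocelli absent: derived state '1' in N and S only — synapomorphy for {N, S}.
retractile claws (derived state '1') is shared by F, K, and M — a synapomorphy uniting that clade.
Most parsimonious ingroup topology: (((M,F),K),((S,N),U)).
S and N form a cherry on this tree, so they are sister taxa.

N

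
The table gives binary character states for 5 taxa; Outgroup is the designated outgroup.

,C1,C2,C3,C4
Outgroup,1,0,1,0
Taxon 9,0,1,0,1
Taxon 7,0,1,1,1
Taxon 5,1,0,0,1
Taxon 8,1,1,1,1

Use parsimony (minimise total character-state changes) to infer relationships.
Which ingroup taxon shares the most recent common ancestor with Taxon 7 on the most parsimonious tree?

Taxon 9

Character polarity is set by the outgroup: the derived state is whichever differs from the outgroup's state, so for C1, C3 the derived state is '0', and for the remaining characters it is '1'.
Only Taxon 7 and Taxon 9 show the derived state '0' for C1, supporting them as a clade.
C2: derived state '1' in Taxon 7, Taxon 8, and Taxon 9 only — synapomorphy for {Taxon 7, Taxon 8, Taxon 9}.
C3 groups Taxon 5 and Taxon 9, which is incompatible with the clades supported by the remaining characters; treating it as convergent (homoplasy) costs fewer steps than any alternative tree.
C4 (derived state '1') is shared by all ingroup taxa — unites the whole ingroup.
Most parsimonious ingroup topology: (((Taxon 9,Taxon 7),Taxon 8),Taxon 5).
Taxon 7 and Taxon 9 form a cherry on this tree, so they are sister taxa.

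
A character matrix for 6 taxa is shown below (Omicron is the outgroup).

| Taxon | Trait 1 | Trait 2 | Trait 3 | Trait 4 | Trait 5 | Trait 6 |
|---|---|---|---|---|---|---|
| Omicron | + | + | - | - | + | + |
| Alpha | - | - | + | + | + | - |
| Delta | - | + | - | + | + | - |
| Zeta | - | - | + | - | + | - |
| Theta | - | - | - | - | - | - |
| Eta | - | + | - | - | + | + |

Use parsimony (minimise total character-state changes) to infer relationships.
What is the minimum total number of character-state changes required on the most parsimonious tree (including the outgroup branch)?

Character polarity is set by the outgroup: the derived state is whichever differs from the outgroup's state, so for Trait 1, Trait 2, Trait 5, Trait 6 the derived state is '-', and for the remaining characters it is '+'.
All ingroup taxa share the derived state '-' for Trait 1; it defines the ingroup but does not resolve relationships within it.
Trait 2: derived state '-' in Alpha, Theta, and Zeta only — synapomorphy for {Alpha, Theta, Zeta}.
Trait 3 (derived state '+') is shared by Alpha and Zeta — a synapomorphy uniting that clade.
Trait 4 (state '+') occurs in Alpha and Delta but conflicts with the nesting implied by the other characters — most parsimoniously interpreted as homoplasy.
Trait 5: derived state '-' in Theta only — an autapomorphy, so it tells us nothing about relationships among taxa.
Only Alpha, Delta, Theta, and Zeta show the derived state '-' for Trait 6, supporting them as a clade.
Most parsimonious ingroup topology: ((((Alpha,Zeta),Theta),Delta),Eta).
Changes per character on this tree: Trait 1: 1; Trait 2: 1; Trait 3: 1; Trait 4: 2; Trait 5: 1; Trait 6: 1.
Total = 7.

7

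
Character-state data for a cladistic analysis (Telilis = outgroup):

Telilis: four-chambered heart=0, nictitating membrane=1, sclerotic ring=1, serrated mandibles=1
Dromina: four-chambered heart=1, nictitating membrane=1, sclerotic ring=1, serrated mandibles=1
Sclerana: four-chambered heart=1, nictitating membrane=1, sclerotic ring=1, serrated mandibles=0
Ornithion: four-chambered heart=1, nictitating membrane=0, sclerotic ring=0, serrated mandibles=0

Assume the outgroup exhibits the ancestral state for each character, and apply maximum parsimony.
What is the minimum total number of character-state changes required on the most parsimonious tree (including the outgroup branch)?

Character polarity is set by the outgroup: the derived state is whichever differs from the outgroup's state, so for nictitating membrane, sclerotic ring, serrated mandibles the derived state is '0', and for the remaining characters it is '1'.
four-chambered heart (derived state '1') is shared by all ingroup taxa — unites the whole ingroup.
nictitating membrane (derived state '0') is unique to Ornithion (autapomorphy; uninformative for grouping).
sclerotic ring (derived state '0') is unique to Ornithion (autapomorphy; uninformative for grouping).
Only Ornithion and Sclerana show the derived state '0' for serrated mandibles, supporting them as a clade.
Most parsimonious ingroup topology: (Dromina,(Sclerana,Ornithion)).
Changes per character on this tree: four-chambered heart: 1; nictitating membrane: 1; sclerotic ring: 1; serrated mandibles: 1.
Total = 4.

4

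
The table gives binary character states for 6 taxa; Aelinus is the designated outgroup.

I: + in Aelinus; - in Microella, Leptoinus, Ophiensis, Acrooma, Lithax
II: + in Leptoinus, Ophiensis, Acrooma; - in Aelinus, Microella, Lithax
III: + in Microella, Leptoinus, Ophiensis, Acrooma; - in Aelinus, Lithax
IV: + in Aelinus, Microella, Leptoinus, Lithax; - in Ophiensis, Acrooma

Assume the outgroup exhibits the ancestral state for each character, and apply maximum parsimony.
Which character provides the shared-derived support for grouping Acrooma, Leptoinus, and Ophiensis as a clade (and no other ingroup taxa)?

II

Character polarity is set by the outgroup: the derived state is whichever differs from the outgroup's state, so for I, IV the derived state is '-', and for the remaining characters it is '+'.
I (derived state '-') is shared by all ingroup taxa — unites the whole ingroup.
II (derived state '+') is shared by Acrooma, Leptoinus, and Ophiensis — a synapomorphy uniting that clade.
III: derived state '+' in Acrooma, Leptoinus, Microella, and Ophiensis only — synapomorphy for {Acrooma, Leptoinus, Microella, Ophiensis}.
IV (derived state '-') is shared by Acrooma and Ophiensis — a synapomorphy uniting that clade.
Most parsimonious ingroup topology: ((Microella,(Leptoinus,(Ophiensis,Acrooma))),Lithax).
The clade {Acrooma, Leptoinus, Ophiensis} is supported by II: its derived state '+' occurs in exactly those taxa and in no other taxon (including the outgroup).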